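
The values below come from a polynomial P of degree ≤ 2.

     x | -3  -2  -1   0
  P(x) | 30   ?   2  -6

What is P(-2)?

The 3 known points determine the degree-2 polynomial uniquely.
Write P(x) = ax^2 + bx + c. Substituting each data point gives a linear system:
  9a - 3b + c = 30
  a - b + c = 2
  c = -6
Solving the system yields a = 2, b = -6, c = -6.
So P(x) = 2x² - 6x - 6.
Then P(-2) = 14.

14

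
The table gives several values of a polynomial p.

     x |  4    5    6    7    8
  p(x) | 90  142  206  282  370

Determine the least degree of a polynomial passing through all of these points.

Forward differences of the values at x = 4, 5, 6, 7, 8:
  p  : 90  142  206  282  370
  Δ  : 52  64  76  88
  Δ^2: 12  12  12
  Δ^3: 0  0
  Δ^4: 0
The second differences are constant (12) and nonzero, while all higher differences vanish, so the minimal degree is 2.

2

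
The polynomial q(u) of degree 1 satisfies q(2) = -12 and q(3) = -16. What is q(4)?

-20

Using the Lagrange interpolation formula with nodes 2, 3:
  L_0(u) = (u - 3) / -1
  L_1(u) = (u - 2) / 1
Then q(u) = -12·L_0(u) - 16·L_1(u).
Expanding and collecting terms gives q(u) = -4u - 4.
Evaluating at u = 4: q(4) = -20.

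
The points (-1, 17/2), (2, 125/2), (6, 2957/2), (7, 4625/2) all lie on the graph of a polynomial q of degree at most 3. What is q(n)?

q(n) = 6n^3 + 6n^2 - 6n + 5/2

Using the Lagrange interpolation formula with nodes -1, 2, 6, 7:
  L_0(n) = (n - 2)(n - 6)(n - 7) / -168
  L_1(n) = (n + 1)(n - 6)(n - 7) / 60
  L_2(n) = (n + 1)(n - 2)(n - 7) / -28
  L_3(n) = (n + 1)(n - 2)(n - 6) / 40
Then q(n) = 17/2·L_0(n) + 125/2·L_1(n) + 2957/2·L_2(n) + 4625/2·L_3(n).
Expanding and collecting terms gives q(n) = 6n^3 + 6n^2 - 6n + 5/2.
Check: q(6) = 2957/2. ✓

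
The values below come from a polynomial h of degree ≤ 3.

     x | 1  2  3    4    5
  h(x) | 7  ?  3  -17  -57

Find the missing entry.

The 4 known points determine the degree-3 polynomial uniquely.
Write h(x) = ax^3 + bx^2 + cx + d. Substituting each data point gives a linear system:
  a + b + c + d = 7
  27a + 9b + 3c + d = 3
  64a + 16b + 4c + d = -17
  125a + 25b + 5c + d = -57
Solving the system yields a = -1, b = 2, c = 3, d = 3.
So h(x) = -x^3 + 2x^2 + 3x + 3.
Then h(2) = 9.

9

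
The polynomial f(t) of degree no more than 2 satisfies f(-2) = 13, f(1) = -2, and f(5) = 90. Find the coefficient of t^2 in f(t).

4

Write f(t) = at^2 + bt + c. Substituting each data point gives a linear system:
  4a - 2b + c = 13
  a + b + c = -2
  25a + 5b + c = 90
Solving the system yields a = 4, b = -1, c = -5.
So f(t) = 4t^2 - t - 5.
The leading coefficient is 4.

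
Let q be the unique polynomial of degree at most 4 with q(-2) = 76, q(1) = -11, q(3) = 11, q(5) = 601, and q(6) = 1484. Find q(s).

q(s) = 2s^4 - 5s^3 - 4s - 4

Write q(s) = as^4 + bs^3 + cs^2 + ds + e. Substituting each data point gives a linear system:
  16a - 8b + 4c - 2d + e = 76
  a + b + c + d + e = -11
  81a + 27b + 9c + 3d + e = 11
  625a + 125b + 25c + 5d + e = 601
  1296a + 216b + 36c + 6d + e = 1484
Solving the system yields a = 2, b = -5, c = 0, d = -4, e = -4.
So q(s) = 2s^4 - 5s^3 - 4s - 4.
Check: q(3) = 11. ✓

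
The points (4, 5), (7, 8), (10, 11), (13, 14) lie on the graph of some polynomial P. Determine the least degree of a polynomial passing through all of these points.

1

Forward differences of the values at x = 4, 7, 10, 13:
  P  : 5  8  11  14
  Δ  : 3  3  3
  Δ^2: 0  0
  Δ^3: 0
The first differences are constant (3) and nonzero, while all higher differences vanish, so the minimal degree is 1.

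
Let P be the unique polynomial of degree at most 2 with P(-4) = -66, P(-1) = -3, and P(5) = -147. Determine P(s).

P(s) = -5s^2 - 4s - 2

Write P(s) = as^2 + bs + c. Substituting each data point gives a linear system:
  16a - 4b + c = -66
  a - b + c = -3
  25a + 5b + c = -147
Solving the system yields a = -5, b = -4, c = -2.
So P(s) = -5s² - 4s - 2.
Check: P(-4) = -66. ✓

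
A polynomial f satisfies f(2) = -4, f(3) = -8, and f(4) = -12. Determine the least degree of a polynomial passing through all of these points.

1

Forward differences of the values at s = 2, 3, 4:
  f  : -4  -8  -12
  Δ  : -4  -4
  Δ^2: 0
The first differences are constant (-4) and nonzero, while all higher differences vanish, so the minimal degree is 1.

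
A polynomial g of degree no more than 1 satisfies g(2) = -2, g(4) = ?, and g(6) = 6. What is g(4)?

2

On equispaced nodes a degree-1 polynomial has vanishing second forward difference, so
  g(2) - 2·g(4) + g(6) = 0.
Substituting the known values and solving for g(4):
  -2·g(4) = -4
  g(4) = 2.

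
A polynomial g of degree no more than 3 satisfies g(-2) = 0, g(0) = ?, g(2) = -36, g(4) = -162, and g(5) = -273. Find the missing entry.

2

The 4 known points determine the degree-3 polynomial uniquely.
Write g(x) = ax^3 + bx^2 + cx + d. Substituting each data point gives a linear system:
  -8a + 4b - 2c + d = 0
  8a + 4b + 2c + d = -36
  64a + 16b + 4c + d = -162
  125a + 25b + 5c + d = -273
Solving the system yields a = -1, b = -5, c = -5, d = 2.
So g(x) = -x^3 - 5x^2 - 5x + 2.
Then g(0) = 2.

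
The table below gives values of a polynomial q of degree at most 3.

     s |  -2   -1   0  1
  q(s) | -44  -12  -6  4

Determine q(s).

q(s) = 5s^3 + 2s^2 + 3s - 6

Write q(s) = as^3 + bs^2 + cs + d. Substituting each data point gives a linear system:
  -8a + 4b - 2c + d = -44
  -a + b - c + d = -12
  d = -6
  a + b + c + d = 4
Solving the system yields a = 5, b = 2, c = 3, d = -6.
So q(s) = 5s³ + 2s² + 3s - 6.
Check: q(1) = 4. ✓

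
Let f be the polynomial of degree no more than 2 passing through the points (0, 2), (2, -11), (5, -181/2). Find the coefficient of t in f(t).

Write f(t) = at^2 + bt + c. Substituting each data point gives a linear system:
  c = 2
  4a + 2b + c = -11
  25a + 5b + c = -181/2
Solving the system yields a = -4, b = 3/2, c = 2.
So f(t) = -4t^2 + (3/2)t + 2.
The coefficient of t is 3/2.

3/2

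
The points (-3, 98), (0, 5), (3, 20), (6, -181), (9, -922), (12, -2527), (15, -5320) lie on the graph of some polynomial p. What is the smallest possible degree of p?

Forward differences of the values at x = -3, 0, 3, 6, 9, 12, 15:
  p  : 98  5  20  -181  -922  -2527  -5320
  Δ  : -93  15  -201  -741  -1605  -2793
  Δ^2: 108  -216  -540  -864  -1188
  Δ^3: -324  -324  -324  -324
  Δ^4: 0  0  0
  Δ^5: 0  0
  Δ^6: 0
The third differences are constant (-324) and nonzero, while all higher differences vanish, so the minimal degree is 3.

3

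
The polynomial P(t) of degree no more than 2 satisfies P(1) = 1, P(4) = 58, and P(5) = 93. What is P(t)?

Write P(t) = at^2 + bt + c. Substituting each data point gives a linear system:
  a + b + c = 1
  16a + 4b + c = 58
  25a + 5b + c = 93
Solving the system yields a = 4, b = -1, c = -2.
So P(t) = 4t^2 - t - 2.
Check: P(1) = 1. ✓

P(t) = 4t^2 - t - 2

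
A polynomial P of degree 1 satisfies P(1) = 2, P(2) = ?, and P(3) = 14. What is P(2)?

8

On equispaced nodes a degree-1 polynomial has vanishing second forward difference, so
  P(1) - 2·P(2) + P(3) = 0.
Substituting the known values and solving for P(2):
  -2·P(2) = -16
  P(2) = 8.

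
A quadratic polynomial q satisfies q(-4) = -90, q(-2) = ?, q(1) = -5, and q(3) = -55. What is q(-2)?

The 3 known points determine the degree-2 polynomial uniquely.
Write q(s) = as^2 + bs + c. Substituting each data point gives a linear system:
  16a - 4b + c = -90
  a + b + c = -5
  9a + 3b + c = -55
Solving the system yields a = -6, b = -1, c = 2.
So q(s) = -6s^2 - s + 2.
Then q(-2) = -20.

-20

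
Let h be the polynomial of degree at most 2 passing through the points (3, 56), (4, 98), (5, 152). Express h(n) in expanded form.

h(n) = 6n^2 + 2

Using the Lagrange interpolation formula with nodes 3, 4, 5:
  L_0(n) = (n - 4)(n - 5) / 2
  L_1(n) = (n - 3)(n - 5) / -1
  L_2(n) = (n - 3)(n - 4) / 2
Then h(n) = 56·L_0(n) + 98·L_1(n) + 152·L_2(n).
Expanding and collecting terms gives h(n) = 6n^2 + 2.
Check: h(4) = 98. ✓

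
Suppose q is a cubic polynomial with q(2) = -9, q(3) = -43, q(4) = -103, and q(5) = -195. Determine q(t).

Write q(t) = at^3 + bt^2 + ct + d. Substituting each data point gives a linear system:
  8a + 4b + 2c + d = -9
  27a + 9b + 3c + d = -43
  64a + 16b + 4c + d = -103
  125a + 25b + 5c + d = -195
Solving the system yields a = -1, b = -4, c = 5, d = 5.
So q(t) = -t^3 - 4t^2 + 5t + 5.
Check: q(4) = -103. ✓

q(t) = -t^3 - 4t^2 + 5t + 5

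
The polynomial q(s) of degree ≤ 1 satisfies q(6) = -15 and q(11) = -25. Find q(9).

-21

Using the Lagrange interpolation formula with nodes 6, 11:
  L_0(s) = (s - 11) / -5
  L_1(s) = (s - 6) / 5
Then q(s) = -15·L_0(s) - 25·L_1(s).
Expanding and collecting terms gives q(s) = -2s - 3.
Evaluating at s = 9: q(9) = -21.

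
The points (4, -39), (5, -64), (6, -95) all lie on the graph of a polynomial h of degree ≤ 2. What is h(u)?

h(u) = -3u^2 + 2u + 1

Write h(u) = au^2 + bu + c. Substituting each data point gives a linear system:
  16a + 4b + c = -39
  25a + 5b + c = -64
  36a + 6b + c = -95
Solving the system yields a = -3, b = 2, c = 1.
So h(u) = -3u² + 2u + 1.
Check: h(5) = -64. ✓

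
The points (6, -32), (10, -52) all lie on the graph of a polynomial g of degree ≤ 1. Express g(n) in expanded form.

Write g(n) = an + b. Substituting each data point gives a linear system:
  6a + b = -32
  10a + b = -52
Solving the system yields a = -5, b = -2.
So g(n) = -5n - 2.
Check: g(6) = -32. ✓

g(n) = -5n - 2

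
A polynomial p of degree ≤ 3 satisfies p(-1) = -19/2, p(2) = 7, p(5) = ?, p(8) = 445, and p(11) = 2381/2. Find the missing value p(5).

209/2

On equispaced nodes a degree-3 polynomial has vanishing fourth forward difference, so
  p(-1) - 4·p(2) + 6·p(5) - 4·p(8) + p(11) = 0.
Substituting the known values and solving for p(5):
  6·p(5) = 627
  p(5) = 209/2.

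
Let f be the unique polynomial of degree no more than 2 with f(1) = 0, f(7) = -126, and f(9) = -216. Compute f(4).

Write f(n) = an^2 + bn + c. Substituting each data point gives a linear system:
  a + b + c = 0
  49a + 7b + c = -126
  81a + 9b + c = -216
Solving the system yields a = -3, b = 3, c = 0.
So f(n) = -3n² + 3n.
Then f(4) = -36.

-36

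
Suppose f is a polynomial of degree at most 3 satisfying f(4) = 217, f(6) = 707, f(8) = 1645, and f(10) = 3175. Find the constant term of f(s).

Write f(s) = as^3 + bs^2 + cs + d. Substituting each data point gives a linear system:
  64a + 16b + 4c + d = 217
  216a + 36b + 6c + d = 707
  512a + 64b + 8c + d = 1645
  1000a + 100b + 10c + d = 3175
Solving the system yields a = 3, b = 2, c = -3, d = 5.
So f(s) = 3s³ + 2s² - 3s + 5.
The constant term is 5.

5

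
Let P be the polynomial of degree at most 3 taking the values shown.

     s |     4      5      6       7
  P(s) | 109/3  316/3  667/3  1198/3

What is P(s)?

P(s) = 2s^3 - 6s^2 + s + 1/3

Using the Lagrange interpolation formula with nodes 4, 5, 6, 7:
  L_0(s) = (s - 5)(s - 6)(s - 7) / -6
  L_1(s) = (s - 4)(s - 6)(s - 7) / 2
  L_2(s) = (s - 4)(s - 5)(s - 7) / -2
  L_3(s) = (s - 4)(s - 5)(s - 6) / 6
Then P(s) = 109/3·L_0(s) + 316/3·L_1(s) + 667/3·L_2(s) + 1198/3·L_3(s).
Expanding and collecting terms gives P(s) = 2s^3 - 6s^2 + s + 1/3.
Check: P(7) = 1198/3. ✓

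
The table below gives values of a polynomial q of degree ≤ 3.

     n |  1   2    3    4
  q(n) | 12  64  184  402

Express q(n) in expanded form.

Write q(n) = an^3 + bn^2 + cn + d. Substituting each data point gives a linear system:
  a + b + c + d = 12
  8a + 4b + 2c + d = 64
  27a + 9b + 3c + d = 184
  64a + 16b + 4c + d = 402
Solving the system yields a = 5, b = 4, c = 5, d = -2.
So q(n) = 5n^3 + 4n^2 + 5n - 2.
Check: q(4) = 402. ✓

q(n) = 5n^3 + 4n^2 + 5n - 2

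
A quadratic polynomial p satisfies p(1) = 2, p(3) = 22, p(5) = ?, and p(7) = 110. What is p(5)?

58

The 3 known points determine the degree-2 polynomial uniquely.
Write p(s) = as^2 + bs + c. Substituting each data point gives a linear system:
  a + b + c = 2
  9a + 3b + c = 22
  49a + 7b + c = 110
Solving the system yields a = 2, b = 2, c = -2.
So p(s) = 2s² + 2s - 2.
Then p(5) = 58.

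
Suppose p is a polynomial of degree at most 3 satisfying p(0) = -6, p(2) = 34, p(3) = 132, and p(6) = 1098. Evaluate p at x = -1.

-8

Using the Lagrange interpolation formula with nodes 0, 2, 3, 6:
  L_0(x) = (x - 2)(x - 3)(x - 6) / -36
  L_1(x) = x(x - 3)(x - 6) / 8
  L_2(x) = x(x - 2)(x - 6) / -9
  L_3(x) = x(x - 2)(x - 3) / 72
Then p(x) = -6·L_0(x) + 34·L_1(x) + 132·L_2(x) + 1098·L_3(x).
Expanding and collecting terms gives p(x) = 5x³ + x² - 2x - 6.
Evaluating at x = -1: p(-1) = -8.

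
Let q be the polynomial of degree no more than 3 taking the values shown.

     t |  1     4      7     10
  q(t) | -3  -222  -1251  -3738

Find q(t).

q(t) = -4t^3 + 3t^2 - 4t + 2

Write q(t) = at^3 + bt^2 + ct + d. Substituting each data point gives a linear system:
  a + b + c + d = -3
  64a + 16b + 4c + d = -222
  343a + 49b + 7c + d = -1251
  1000a + 100b + 10c + d = -3738
Solving the system yields a = -4, b = 3, c = -4, d = 2.
So q(t) = -4t^3 + 3t^2 - 4t + 2.
Check: q(1) = -3. ✓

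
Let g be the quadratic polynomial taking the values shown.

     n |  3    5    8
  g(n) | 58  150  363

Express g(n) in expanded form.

g(n) = 5n^2 + 6n - 5

Write g(n) = an^2 + bn + c. Substituting each data point gives a linear system:
  9a + 3b + c = 58
  25a + 5b + c = 150
  64a + 8b + c = 363
Solving the system yields a = 5, b = 6, c = -5.
So g(n) = 5n^2 + 6n - 5.
Check: g(8) = 363. ✓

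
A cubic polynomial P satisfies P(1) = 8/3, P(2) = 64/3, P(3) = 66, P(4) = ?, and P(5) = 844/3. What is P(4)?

On equispaced nodes a degree-3 polynomial has vanishing fourth forward difference, so
  P(1) - 4·P(2) + 6·P(3) - 4·P(4) + P(5) = 0.
Substituting the known values and solving for P(4):
  -4·P(4) = -1784/3
  P(4) = 446/3.

446/3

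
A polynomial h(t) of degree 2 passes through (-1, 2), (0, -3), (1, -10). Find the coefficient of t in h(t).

Write h(t) = at^2 + bt + c. Substituting each data point gives a linear system:
  a - b + c = 2
  c = -3
  a + b + c = -10
Solving the system yields a = -1, b = -6, c = -3.
So h(t) = -t^2 - 6t - 3.
The coefficient of t is -6.

-6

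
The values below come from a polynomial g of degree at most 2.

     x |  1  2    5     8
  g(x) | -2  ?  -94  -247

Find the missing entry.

The 3 known points determine the degree-2 polynomial uniquely.
Write g(x) = ax^2 + bx + c. Substituting each data point gives a linear system:
  a + b + c = -2
  25a + 5b + c = -94
  64a + 8b + c = -247
Solving the system yields a = -4, b = 1, c = 1.
So g(x) = -4x^2 + x + 1.
Then g(2) = -13.

-13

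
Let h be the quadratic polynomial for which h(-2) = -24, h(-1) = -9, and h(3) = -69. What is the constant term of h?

Write h(u) = au^2 + bu + c. Substituting each data point gives a linear system:
  4a - 2b + c = -24
  a - b + c = -9
  9a + 3b + c = -69
Solving the system yields a = -6, b = -3, c = -6.
So h(u) = -6u^2 - 3u - 6.
The constant term is -6.

-6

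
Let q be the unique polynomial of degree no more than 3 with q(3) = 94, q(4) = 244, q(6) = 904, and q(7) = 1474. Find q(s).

Using the Lagrange interpolation formula with nodes 3, 4, 6, 7:
  L_0(s) = (s - 4)(s - 6)(s - 7) / -12
  L_1(s) = (s - 3)(s - 6)(s - 7) / 6
  L_2(s) = (s - 3)(s - 4)(s - 7) / -6
  L_3(s) = (s - 3)(s - 4)(s - 6) / 12
Then q(s) = 94·L_0(s) + 244·L_1(s) + 904·L_2(s) + 1474·L_3(s).
Expanding and collecting terms gives q(s) = 5s^3 - 5s^2 + 4.
Check: q(6) = 904. ✓

q(s) = 5s^3 - 5s^2 + 4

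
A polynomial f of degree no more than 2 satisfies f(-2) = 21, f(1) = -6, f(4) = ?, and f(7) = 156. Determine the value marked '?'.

39

The 3 known points determine the degree-2 polynomial uniquely.
Write f(x) = ax^2 + bx + c. Substituting each data point gives a linear system:
  4a - 2b + c = 21
  a + b + c = -6
  49a + 7b + c = 156
Solving the system yields a = 4, b = -5, c = -5.
So f(x) = 4x² - 5x - 5.
Then f(4) = 39.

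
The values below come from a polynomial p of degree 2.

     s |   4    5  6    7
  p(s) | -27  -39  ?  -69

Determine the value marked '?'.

-53

The 3 known points determine the degree-2 polynomial uniquely.
Write p(s) = as^2 + bs + c. Substituting each data point gives a linear system:
  16a + 4b + c = -27
  25a + 5b + c = -39
  49a + 7b + c = -69
Solving the system yields a = -1, b = -3, c = 1.
So p(s) = -s^2 - 3s + 1.
Then p(6) = -53.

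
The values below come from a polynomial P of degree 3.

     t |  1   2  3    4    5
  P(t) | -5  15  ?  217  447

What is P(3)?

81

On equispaced nodes a degree-3 polynomial has vanishing fourth forward difference, so
  P(1) - 4·P(2) + 6·P(3) - 4·P(4) + P(5) = 0.
Substituting the known values and solving for P(3):
  6·P(3) = 486
  P(3) = 81.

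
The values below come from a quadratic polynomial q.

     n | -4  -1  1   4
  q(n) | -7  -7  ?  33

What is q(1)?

3

The 3 known points determine the degree-2 polynomial uniquely.
Write q(n) = an^2 + bn + c. Substituting each data point gives a linear system:
  16a - 4b + c = -7
  a - b + c = -7
  16a + 4b + c = 33
Solving the system yields a = 1, b = 5, c = -3.
So q(n) = n^2 + 5n - 3.
Then q(1) = 3.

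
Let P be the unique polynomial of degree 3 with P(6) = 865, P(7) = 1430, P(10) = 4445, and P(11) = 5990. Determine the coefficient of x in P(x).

Write P(x) = ax^3 + bx^2 + cx + d. Substituting each data point gives a linear system:
  216a + 36b + 6c + d = 865
  343a + 49b + 7c + d = 1430
  1000a + 100b + 10c + d = 4445
  1331a + 121b + 11c + d = 5990
Solving the system yields a = 5, b = -5, c = -5, d = -5.
So P(x) = 5x^3 - 5x^2 - 5x - 5.
The coefficient of x is -5.

-5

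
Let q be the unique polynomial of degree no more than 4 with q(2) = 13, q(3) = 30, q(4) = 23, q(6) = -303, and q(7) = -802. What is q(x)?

q(x) = -x^4 + 5x^3 - 2x^2 - 3x + 3

Write q(x) = ax^4 + bx^3 + cx^2 + dx + e. Substituting each data point gives a linear system:
  16a + 8b + 4c + 2d + e = 13
  81a + 27b + 9c + 3d + e = 30
  256a + 64b + 16c + 4d + e = 23
  1296a + 216b + 36c + 6d + e = -303
  2401a + 343b + 49c + 7d + e = -802
Solving the system yields a = -1, b = 5, c = -2, d = -3, e = 3.
So q(x) = -x^4 + 5x^3 - 2x^2 - 3x + 3.
Check: q(2) = 13. ✓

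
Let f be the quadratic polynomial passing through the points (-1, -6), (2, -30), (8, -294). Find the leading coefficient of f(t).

Write f(t) = at^2 + bt + c. Substituting each data point gives a linear system:
  a - b + c = -6
  4a + 2b + c = -30
  64a + 8b + c = -294
Solving the system yields a = -4, b = -4, c = -6.
So f(t) = -4t^2 - 4t - 6.
The leading coefficient is -4.

-4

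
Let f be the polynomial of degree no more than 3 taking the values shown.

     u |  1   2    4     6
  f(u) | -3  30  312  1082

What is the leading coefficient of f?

5

Write f(u) = au^3 + bu^2 + cu + d. Substituting each data point gives a linear system:
  a + b + c + d = -3
  8a + 4b + 2c + d = 30
  64a + 16b + 4c + d = 312
  216a + 36b + 6c + d = 1082
Solving the system yields a = 5, b = 1, c = -5, d = -4.
So f(u) = 5u³ + u² - 5u - 4.
The leading coefficient is 5.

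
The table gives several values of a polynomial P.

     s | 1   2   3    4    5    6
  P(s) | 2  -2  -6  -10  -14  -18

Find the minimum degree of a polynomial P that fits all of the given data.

Forward differences of the values at s = 1, 2, 3, 4, 5, 6:
  P  : 2  -2  -6  -10  -14  -18
  Δ  : -4  -4  -4  -4  -4
  Δ^2: 0  0  0  0
  Δ^3: 0  0  0
  Δ^4: 0  0
  Δ^5: 0
The first differences are constant (-4) and nonzero, while all higher differences vanish, so the minimal degree is 1.

1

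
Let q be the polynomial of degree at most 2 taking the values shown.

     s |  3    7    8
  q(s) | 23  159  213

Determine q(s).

Using the Lagrange interpolation formula with nodes 3, 7, 8:
  L_0(s) = (s - 7)(s - 8) / 20
  L_1(s) = (s - 3)(s - 8) / -4
  L_2(s) = (s - 3)(s - 7) / 5
Then q(s) = 23·L_0(s) + 159·L_1(s) + 213·L_2(s).
Expanding and collecting terms gives q(s) = 4s^2 - 6s + 5.
Check: q(3) = 23. ✓

q(s) = 4s^2 - 6s + 5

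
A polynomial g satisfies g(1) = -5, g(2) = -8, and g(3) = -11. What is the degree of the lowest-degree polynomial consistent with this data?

1

Forward differences of the values at n = 1, 2, 3:
  g  : -5  -8  -11
  Δ  : -3  -3
  Δ^2: 0
The first differences are constant (-3) and nonzero, while all higher differences vanish, so the minimal degree is 1.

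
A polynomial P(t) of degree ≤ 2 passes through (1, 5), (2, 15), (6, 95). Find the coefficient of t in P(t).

Write P(t) = at^2 + bt + c. Substituting each data point gives a linear system:
  a + b + c = 5
  4a + 2b + c = 15
  36a + 6b + c = 95
Solving the system yields a = 2, b = 4, c = -1.
So P(t) = 2t^2 + 4t - 1.
The coefficient of t is 4.

4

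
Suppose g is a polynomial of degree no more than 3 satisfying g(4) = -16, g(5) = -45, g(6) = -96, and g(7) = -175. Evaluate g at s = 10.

-640

Using the Lagrange interpolation formula with nodes 4, 5, 6, 7:
  L_0(s) = (s - 5)(s - 6)(s - 7) / -6
  L_1(s) = (s - 4)(s - 6)(s - 7) / 2
  L_2(s) = (s - 4)(s - 5)(s - 7) / -2
  L_3(s) = (s - 4)(s - 5)(s - 6) / 6
Then g(s) = -16·L_0(s) - 45·L_1(s) - 96·L_2(s) - 175·L_3(s).
Expanding and collecting terms gives g(s) = -s^3 + 4s^2 - 4s.
Evaluating at s = 10: g(10) = -640.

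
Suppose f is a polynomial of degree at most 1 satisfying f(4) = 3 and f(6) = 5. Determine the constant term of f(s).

Write f(s) = as + b. Substituting each data point gives a linear system:
  4a + b = 3
  6a + b = 5
Solving the system yields a = 1, b = -1.
So f(s) = s - 1.
The constant term is -1.

-1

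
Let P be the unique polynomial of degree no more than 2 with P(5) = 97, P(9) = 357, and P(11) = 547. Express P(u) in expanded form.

P(u) = 5u^2 - 5u - 3

Write P(u) = au^2 + bu + c. Substituting each data point gives a linear system:
  25a + 5b + c = 97
  81a + 9b + c = 357
  121a + 11b + c = 547
Solving the system yields a = 5, b = -5, c = -3.
So P(u) = 5u^2 - 5u - 3.
Check: P(9) = 357. ✓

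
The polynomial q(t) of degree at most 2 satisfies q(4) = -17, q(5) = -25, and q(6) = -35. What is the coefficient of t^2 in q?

Write q(t) = at^2 + bt + c. Substituting each data point gives a linear system:
  16a + 4b + c = -17
  25a + 5b + c = -25
  36a + 6b + c = -35
Solving the system yields a = -1, b = 1, c = -5.
So q(t) = -t^2 + t - 5.
The leading coefficient is -1.

-1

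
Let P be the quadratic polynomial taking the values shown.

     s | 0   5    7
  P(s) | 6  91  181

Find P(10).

376

Using the Lagrange interpolation formula with nodes 0, 5, 7:
  L_0(s) = (s - 5)(s - 7) / 35
  L_1(s) = s(s - 7) / -10
  L_2(s) = s(s - 5) / 14
Then P(s) = 6·L_0(s) + 91·L_1(s) + 181·L_2(s).
Expanding and collecting terms gives P(s) = 4s^2 - 3s + 6.
Evaluating at s = 10: P(10) = 376.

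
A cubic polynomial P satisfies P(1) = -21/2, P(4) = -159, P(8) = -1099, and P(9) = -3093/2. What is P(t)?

Using the Lagrange interpolation formula with nodes 1, 4, 8, 9:
  L_0(t) = (t - 4)(t - 8)(t - 9) / -168
  L_1(t) = (t - 1)(t - 8)(t - 9) / 60
  L_2(t) = (t - 1)(t - 4)(t - 9) / -28
  L_3(t) = (t - 1)(t - 4)(t - 8) / 40
Then P(t) = -21/2·L_0(t) - 159·L_1(t) - 1099·L_2(t) - 3093/2·L_3(t).
Expanding and collecting terms gives P(t) = -2t^3 - (1/2)t^2 - 5t - 3.
Check: P(1) = -21/2. ✓

P(t) = -2t^3 - (1/2)t^2 - 5t - 3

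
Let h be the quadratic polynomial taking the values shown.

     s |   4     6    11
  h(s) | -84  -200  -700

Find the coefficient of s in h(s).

2

Write h(s) = as^2 + bs + c. Substituting each data point gives a linear system:
  16a + 4b + c = -84
  36a + 6b + c = -200
  121a + 11b + c = -700
Solving the system yields a = -6, b = 2, c = 4.
So h(s) = -6s^2 + 2s + 4.
The coefficient of s is 2.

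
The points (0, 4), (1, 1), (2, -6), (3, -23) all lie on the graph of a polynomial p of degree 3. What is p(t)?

Using the Lagrange interpolation formula with nodes 0, 1, 2, 3:
  L_0(t) = (t - 1)(t - 2)(t - 3) / -6
  L_1(t) = t(t - 2)(t - 3) / 2
  L_2(t) = t(t - 1)(t - 3) / -2
  L_3(t) = t(t - 1)(t - 2) / 6
Then p(t) = 4·L_0(t) + 1·L_1(t) - 6·L_2(t) - 23·L_3(t).
Expanding and collecting terms gives p(t) = -t³ + t² - 3t + 4.
Check: p(3) = -23. ✓

p(t) = -t^3 + t^2 - 3t + 4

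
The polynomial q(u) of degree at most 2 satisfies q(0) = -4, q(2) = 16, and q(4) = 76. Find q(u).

q(u) = 5u^2 - 4

Write q(u) = au^2 + bu + c. Substituting each data point gives a linear system:
  c = -4
  4a + 2b + c = 16
  16a + 4b + c = 76
Solving the system yields a = 5, b = 0, c = -4.
So q(u) = 5u² - 4.
Check: q(2) = 16. ✓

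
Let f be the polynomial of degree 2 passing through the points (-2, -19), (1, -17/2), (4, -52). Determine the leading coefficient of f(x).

-3

Write f(x) = ax^2 + bx + c. Substituting each data point gives a linear system:
  4a - 2b + c = -19
  a + b + c = -17/2
  16a + 4b + c = -52
Solving the system yields a = -3, b = 1/2, c = -6.
So f(x) = -3x² + (1/2)x - 6.
The leading coefficient is -3.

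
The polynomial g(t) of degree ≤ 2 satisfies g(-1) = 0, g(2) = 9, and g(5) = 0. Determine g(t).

Write g(t) = at^2 + bt + c. Substituting each data point gives a linear system:
  a - b + c = 0
  4a + 2b + c = 9
  25a + 5b + c = 0
Solving the system yields a = -1, b = 4, c = 5.
So g(t) = -t^2 + 4t + 5.
Check: g(5) = 0. ✓

g(t) = -t^2 + 4t + 5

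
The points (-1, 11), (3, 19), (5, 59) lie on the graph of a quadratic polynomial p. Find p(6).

88

Using the Lagrange interpolation formula with nodes -1, 3, 5:
  L_0(t) = (t - 3)(t - 5) / 24
  L_1(t) = (t + 1)(t - 5) / -8
  L_2(t) = (t + 1)(t - 3) / 12
Then p(t) = 11·L_0(t) + 19·L_1(t) + 59·L_2(t).
Expanding and collecting terms gives p(t) = 3t² - 4t + 4.
Evaluating at t = 6: p(6) = 88.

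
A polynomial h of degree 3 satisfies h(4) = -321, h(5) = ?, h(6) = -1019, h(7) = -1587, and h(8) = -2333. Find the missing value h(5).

The 4 known points determine the degree-3 polynomial uniquely.
Write h(u) = au^3 + bu^2 + cu + d. Substituting each data point gives a linear system:
  64a + 16b + 4c + d = -321
  216a + 36b + 6c + d = -1019
  343a + 49b + 7c + d = -1587
  512a + 64b + 8c + d = -2333
Solving the system yields a = -4, b = -5, c = 5, d = -5.
So h(u) = -4u³ - 5u² + 5u - 5.
Then h(5) = -605.

-605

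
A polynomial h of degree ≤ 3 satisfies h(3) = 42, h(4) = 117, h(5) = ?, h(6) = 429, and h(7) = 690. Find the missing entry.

242

On equispaced nodes a degree-3 polynomial has vanishing fourth forward difference, so
  h(3) - 4·h(4) + 6·h(5) - 4·h(6) + h(7) = 0.
Substituting the known values and solving for h(5):
  6·h(5) = 1452
  h(5) = 242.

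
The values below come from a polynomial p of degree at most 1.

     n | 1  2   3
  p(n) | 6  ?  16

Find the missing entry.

11

On equispaced nodes a degree-1 polynomial has vanishing second forward difference, so
  p(1) - 2·p(2) + p(3) = 0.
Substituting the known values and solving for p(2):
  -2·p(2) = -22
  p(2) = 11.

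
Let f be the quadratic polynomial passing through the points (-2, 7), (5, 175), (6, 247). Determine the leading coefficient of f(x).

6

Write f(x) = ax^2 + bx + c. Substituting each data point gives a linear system:
  4a - 2b + c = 7
  25a + 5b + c = 175
  36a + 6b + c = 247
Solving the system yields a = 6, b = 6, c = -5.
So f(x) = 6x^2 + 6x - 5.
The leading coefficient is 6.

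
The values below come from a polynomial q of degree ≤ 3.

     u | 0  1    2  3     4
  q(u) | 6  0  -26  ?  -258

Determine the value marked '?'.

The 4 known points determine the degree-3 polynomial uniquely.
Write q(u) = au^3 + bu^2 + cu + d. Substituting each data point gives a linear system:
  d = 6
  a + b + c + d = 0
  8a + 4b + 2c + d = -26
  64a + 16b + 4c + d = -258
Solving the system yields a = -5, b = 5, c = -6, d = 6.
So q(u) = -5u^3 + 5u^2 - 6u + 6.
Then q(3) = -102.

-102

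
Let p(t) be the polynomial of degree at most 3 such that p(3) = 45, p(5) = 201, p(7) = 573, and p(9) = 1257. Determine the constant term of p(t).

Write p(t) = at^3 + bt^2 + ct + d. Substituting each data point gives a linear system:
  27a + 9b + 3c + d = 45
  125a + 25b + 5c + d = 201
  343a + 49b + 7c + d = 573
  729a + 81b + 9c + d = 1257
Solving the system yields a = 2, b = -3, c = 4, d = 6.
So p(t) = 2t³ - 3t² + 4t + 6.
The constant term is 6.

6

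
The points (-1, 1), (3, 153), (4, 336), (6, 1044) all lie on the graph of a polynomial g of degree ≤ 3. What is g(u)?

g(u) = 4u^3 + 5u^2

Write g(u) = au^3 + bu^2 + cu + d. Substituting each data point gives a linear system:
  -a + b - c + d = 1
  27a + 9b + 3c + d = 153
  64a + 16b + 4c + d = 336
  216a + 36b + 6c + d = 1044
Solving the system yields a = 4, b = 5, c = 0, d = 0.
So g(u) = 4u^3 + 5u^2.
Check: g(-1) = 1. ✓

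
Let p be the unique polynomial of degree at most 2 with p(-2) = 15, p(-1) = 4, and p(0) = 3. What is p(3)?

Write p(t) = at^2 + bt + c. Substituting each data point gives a linear system:
  4a - 2b + c = 15
  a - b + c = 4
  c = 3
Solving the system yields a = 5, b = 4, c = 3.
So p(t) = 5t^2 + 4t + 3.
Then p(3) = 60.

60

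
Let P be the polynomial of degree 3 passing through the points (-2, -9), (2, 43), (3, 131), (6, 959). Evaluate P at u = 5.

Write P(u) = au^3 + bu^2 + cu + d. Substituting each data point gives a linear system:
  -8a + 4b - 2c + d = -9
  8a + 4b + 2c + d = 43
  27a + 9b + 3c + d = 131
  216a + 36b + 6c + d = 959
Solving the system yields a = 4, b = 3, c = -3, d = 5.
So P(u) = 4u³ + 3u² - 3u + 5.
Then P(5) = 565.

565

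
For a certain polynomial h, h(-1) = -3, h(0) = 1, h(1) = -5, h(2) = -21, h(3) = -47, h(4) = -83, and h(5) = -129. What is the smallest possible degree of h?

2

Forward differences of the values at u = -1, 0, 1, 2, 3, 4, 5:
  h  : -3  1  -5  -21  -47  -83  -129
  Δ  : 4  -6  -16  -26  -36  -46
  Δ^2: -10  -10  -10  -10  -10
  Δ^3: 0  0  0  0
  Δ^4: 0  0  0
  Δ^5: 0  0
  Δ^6: 0
The second differences are constant (-10) and nonzero, while all higher differences vanish, so the minimal degree is 2.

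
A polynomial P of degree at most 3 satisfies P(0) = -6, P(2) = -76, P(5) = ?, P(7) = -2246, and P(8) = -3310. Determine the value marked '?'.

The 4 known points determine the degree-3 polynomial uniquely.
Write P(t) = at^3 + bt^2 + ct + d. Substituting each data point gives a linear system:
  d = -6
  8a + 4b + 2c + d = -76
  343a + 49b + 7c + d = -2246
  512a + 64b + 8c + d = -3310
Solving the system yields a = -6, b = -3, c = -5, d = -6.
So P(t) = -6t^3 - 3t^2 - 5t - 6.
Then P(5) = -856.

-856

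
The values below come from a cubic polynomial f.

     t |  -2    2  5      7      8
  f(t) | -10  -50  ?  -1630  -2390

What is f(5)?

The 4 known points determine the degree-3 polynomial uniquely.
Write f(t) = at^3 + bt^2 + ct + d. Substituting each data point gives a linear system:
  -8a + 4b - 2c + d = -10
  8a + 4b + 2c + d = -50
  343a + 49b + 7c + d = -1630
  512a + 64b + 8c + d = -2390
Solving the system yields a = -4, b = -6, c = 6, d = -6.
So f(t) = -4t^3 - 6t^2 + 6t - 6.
Then f(5) = -626.

-626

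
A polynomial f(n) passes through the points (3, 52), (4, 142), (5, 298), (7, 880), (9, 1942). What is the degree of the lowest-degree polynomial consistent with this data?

Divided differences on the nodes 3, 4, 5, 7, 9:
  order 0: 52  142  298  880  1942
  order 1: 90  156  291  531
  order 2: 33  45  60
  order 3: 3  3
  order 4: 0
The order-3 divided differences are all 3 (nonzero) and every higher order vanishes, so the data lies on a polynomial of degree exactly 3.

3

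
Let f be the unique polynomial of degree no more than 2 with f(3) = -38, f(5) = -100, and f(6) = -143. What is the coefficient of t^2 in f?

Write f(t) = at^2 + bt + c. Substituting each data point gives a linear system:
  9a + 3b + c = -38
  25a + 5b + c = -100
  36a + 6b + c = -143
Solving the system yields a = -4, b = 1, c = -5.
So f(t) = -4t² + t - 5.
The leading coefficient is -4.

-4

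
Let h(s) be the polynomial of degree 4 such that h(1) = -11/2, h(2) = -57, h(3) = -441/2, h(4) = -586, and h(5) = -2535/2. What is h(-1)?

Forward differences of the values at s = 1, 2, 3, 4, 5:
  h  : -11/2  -57  -441/2  -586  -2535/2
  Δ  : -103/2  -327/2  -731/2  -1363/2
  Δ^2: -112  -202  -316
  Δ^3: -90  -114
  Δ^4: -24
The fourth differences are constant, confirming degree 4.
Interpolating (Newton forward form) and evaluating at s = -1 gives h(-1) = 3/2.

3/2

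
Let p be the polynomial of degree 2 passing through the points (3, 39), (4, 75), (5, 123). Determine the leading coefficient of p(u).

6

Write p(u) = au^2 + bu + c. Substituting each data point gives a linear system:
  9a + 3b + c = 39
  16a + 4b + c = 75
  25a + 5b + c = 123
Solving the system yields a = 6, b = -6, c = 3.
So p(u) = 6u² - 6u + 3.
The leading coefficient is 6.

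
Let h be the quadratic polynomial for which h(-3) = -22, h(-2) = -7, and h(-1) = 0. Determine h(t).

h(t) = -4t^2 - 5t - 1

Using the Lagrange interpolation formula with nodes -3, -2, -1:
  L_0(t) = (t + 2)(t + 1) / 2
  L_1(t) = (t + 3)(t + 1) / -1
  L_2(t) = (t + 3)(t + 2) / 2
Then h(t) = -22·L_0(t) - 7·L_1(t) + 0·L_2(t).
Expanding and collecting terms gives h(t) = -4t² - 5t - 1.
Check: h(-1) = 0. ✓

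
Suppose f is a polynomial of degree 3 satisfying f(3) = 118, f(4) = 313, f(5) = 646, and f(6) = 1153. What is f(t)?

Write f(t) = at^3 + bt^2 + ct + d. Substituting each data point gives a linear system:
  27a + 9b + 3c + d = 118
  64a + 16b + 4c + d = 313
  125a + 25b + 5c + d = 646
  216a + 36b + 6c + d = 1153
Solving the system yields a = 6, b = -3, c = -6, d = 1.
So f(t) = 6t^3 - 3t^2 - 6t + 1.
Check: f(3) = 118. ✓

f(t) = 6t^3 - 3t^2 - 6t + 1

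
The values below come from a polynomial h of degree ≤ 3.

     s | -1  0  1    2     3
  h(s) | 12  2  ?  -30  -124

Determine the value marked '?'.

0

On equispaced nodes a degree-3 polynomial has vanishing fourth forward difference, so
  h(-1) - 4·h(0) + 6·h(1) - 4·h(2) + h(3) = 0.
Substituting the known values and solving for h(1):
  6·h(1) = 0
  h(1) = 0.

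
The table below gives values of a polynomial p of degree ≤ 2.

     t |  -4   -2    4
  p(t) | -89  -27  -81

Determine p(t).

p(t) = -5t^2 + t - 5

Write p(t) = at^2 + bt + c. Substituting each data point gives a linear system:
  16a - 4b + c = -89
  4a - 2b + c = -27
  16a + 4b + c = -81
Solving the system yields a = -5, b = 1, c = -5.
So p(t) = -5t^2 + t - 5.
Check: p(-4) = -89. ✓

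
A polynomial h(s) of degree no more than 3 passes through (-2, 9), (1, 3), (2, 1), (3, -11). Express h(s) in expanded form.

h(s) = -s^3 + s^2 + 2s + 1

Write h(s) = as^3 + bs^2 + cs + d. Substituting each data point gives a linear system:
  -8a + 4b - 2c + d = 9
  a + b + c + d = 3
  8a + 4b + 2c + d = 1
  27a + 9b + 3c + d = -11
Solving the system yields a = -1, b = 1, c = 2, d = 1.
So h(s) = -s^3 + s^2 + 2s + 1.
Check: h(3) = -11. ✓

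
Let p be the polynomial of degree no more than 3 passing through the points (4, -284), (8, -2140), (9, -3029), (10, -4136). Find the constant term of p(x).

4

Write p(x) = ax^3 + bx^2 + cx + d. Substituting each data point gives a linear system:
  64a + 16b + 4c + d = -284
  512a + 64b + 8c + d = -2140
  729a + 81b + 9c + d = -3029
  1000a + 100b + 10c + d = -4136
Solving the system yields a = -4, b = -1, c = -4, d = 4.
So p(x) = -4x³ - x² - 4x + 4.
The constant term is 4.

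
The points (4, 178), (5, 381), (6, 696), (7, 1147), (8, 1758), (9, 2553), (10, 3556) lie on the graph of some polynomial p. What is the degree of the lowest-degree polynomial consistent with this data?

Forward differences of the values at n = 4, 5, 6, 7, 8, 9, 10:
  p  : 178  381  696  1147  1758  2553  3556
  Δ  : 203  315  451  611  795  1003
  Δ^2: 112  136  160  184  208
  Δ^3: 24  24  24  24
  Δ^4: 0  0  0
  Δ^5: 0  0
  Δ^6: 0
The third differences are constant (24) and nonzero, while all higher differences vanish, so the minimal degree is 3.

3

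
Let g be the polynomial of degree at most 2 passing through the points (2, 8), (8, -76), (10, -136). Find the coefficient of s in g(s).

6

Write g(s) = as^2 + bs + c. Substituting each data point gives a linear system:
  4a + 2b + c = 8
  64a + 8b + c = -76
  100a + 10b + c = -136
Solving the system yields a = -2, b = 6, c = 4.
So g(s) = -2s² + 6s + 4.
The coefficient of s is 6.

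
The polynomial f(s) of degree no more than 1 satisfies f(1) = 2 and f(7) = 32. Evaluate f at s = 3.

12

Write f(s) = as + b. Substituting each data point gives a linear system:
  a + b = 2
  7a + b = 32
Solving the system yields a = 5, b = -3.
So f(s) = 5s - 3.
Then f(3) = 12.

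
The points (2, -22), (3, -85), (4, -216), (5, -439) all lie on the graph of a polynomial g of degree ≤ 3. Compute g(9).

Forward differences of the values at n = 2, 3, 4, 5:
  g  : -22  -85  -216  -439
  Δ  : -63  -131  -223
  Δ^2: -68  -92
  Δ^3: -24
The third differences are constant, confirming degree 3.
Interpolating (Newton forward form) and evaluating at n = 9 gives g(9) = -2731.

-2731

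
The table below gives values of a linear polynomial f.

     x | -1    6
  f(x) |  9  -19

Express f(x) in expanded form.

Using the Lagrange interpolation formula with nodes -1, 6:
  L_0(x) = (x - 6) / -7
  L_1(x) = (x + 1) / 7
Then f(x) = 9·L_0(x) - 19·L_1(x).
Expanding and collecting terms gives f(x) = -4x + 5.
Check: f(6) = -19. ✓

f(x) = -4x + 5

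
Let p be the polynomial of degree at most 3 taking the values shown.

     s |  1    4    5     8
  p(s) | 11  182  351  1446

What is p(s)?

Using the Lagrange interpolation formula with nodes 1, 4, 5, 8:
  L_0(s) = (s - 4)(s - 5)(s - 8) / -84
  L_1(s) = (s - 1)(s - 5)(s - 8) / 12
  L_2(s) = (s - 1)(s - 4)(s - 8) / -12
  L_3(s) = (s - 1)(s - 4)(s - 5) / 84
Then p(s) = 11·L_0(s) + 182·L_1(s) + 351·L_2(s) + 1446·L_3(s).
Expanding and collecting terms gives p(s) = 3s^3 - 2s^2 + 4s + 6.
Check: p(1) = 11. ✓

p(s) = 3s^3 - 2s^2 + 4s + 6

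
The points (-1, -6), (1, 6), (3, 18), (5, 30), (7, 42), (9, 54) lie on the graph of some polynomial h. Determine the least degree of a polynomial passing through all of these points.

Forward differences of the values at t = -1, 1, 3, 5, 7, 9:
  h  : -6  6  18  30  42  54
  Δ  : 12  12  12  12  12
  Δ^2: 0  0  0  0
  Δ^3: 0  0  0
  Δ^4: 0  0
  Δ^5: 0
The first differences are constant (12) and nonzero, while all higher differences vanish, so the minimal degree is 1.

1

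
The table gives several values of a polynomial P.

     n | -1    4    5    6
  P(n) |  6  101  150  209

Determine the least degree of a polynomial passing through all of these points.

Divided differences on the nodes -1, 4, 5, 6:
  order 0: 6  101  150  209
  order 1: 19  49  59
  order 2: 5  5
  order 3: 0
The order-2 divided differences are all 5 (nonzero) and every higher order vanishes, so the data lies on a polynomial of degree exactly 2.

2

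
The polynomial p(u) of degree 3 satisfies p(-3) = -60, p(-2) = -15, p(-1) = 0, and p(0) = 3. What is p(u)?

p(u) = 3u^3 + 3u^2 + 3u + 3

Write p(u) = au^3 + bu^2 + cu + d. Substituting each data point gives a linear system:
  -27a + 9b - 3c + d = -60
  -8a + 4b - 2c + d = -15
  -a + b - c + d = 0
  d = 3
Solving the system yields a = 3, b = 3, c = 3, d = 3.
So p(u) = 3u³ + 3u² + 3u + 3.
Check: p(-2) = -15. ✓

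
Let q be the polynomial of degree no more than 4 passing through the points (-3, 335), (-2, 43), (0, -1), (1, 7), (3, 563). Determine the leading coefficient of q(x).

Write q(x) = ax^4 + bx^3 + cx^2 + dx + e. Substituting each data point gives a linear system:
  81a - 27b + 9c - 3d + e = 335
  16a - 8b + 4c - 2d + e = 43
  e = -1
  a + b + c + d + e = 7
  81a + 27b + 9c + 3d + e = 563
Solving the system yields a = 6, b = 4, c = -4, d = 2, e = -1.
So q(x) = 6x⁴ + 4x³ - 4x² + 2x - 1.
The leading coefficient is 6.

6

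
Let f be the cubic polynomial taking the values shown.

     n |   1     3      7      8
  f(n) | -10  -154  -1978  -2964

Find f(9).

-4234

Using the Lagrange interpolation formula with nodes 1, 3, 7, 8:
  L_0(n) = (n - 3)(n - 7)(n - 8) / -84
  L_1(n) = (n - 1)(n - 7)(n - 8) / 40
  L_2(n) = (n - 1)(n - 3)(n - 8) / -24
  L_3(n) = (n - 1)(n - 3)(n - 7) / 35
Then f(n) = -10·L_0(n) - 154·L_1(n) - 1978·L_2(n) - 2964·L_3(n).
Expanding and collecting terms gives f(n) = -6n^3 + 2n^2 - 2n - 4.
Evaluating at n = 9: f(9) = -4234.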